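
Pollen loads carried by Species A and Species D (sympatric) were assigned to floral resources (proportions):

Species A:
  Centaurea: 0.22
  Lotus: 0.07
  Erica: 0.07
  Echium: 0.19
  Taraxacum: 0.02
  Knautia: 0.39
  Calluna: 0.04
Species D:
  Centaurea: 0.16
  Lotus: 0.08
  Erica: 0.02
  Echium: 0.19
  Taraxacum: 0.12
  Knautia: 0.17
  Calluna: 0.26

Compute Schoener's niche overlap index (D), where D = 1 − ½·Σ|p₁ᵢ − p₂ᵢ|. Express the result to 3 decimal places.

0.670

Σ|p₁ᵢ − p₂ᵢ| = 0.06 + 0.01 + 0.05 + 0.00 + 0.10 + 0.22 + 0.22 = 0.66
D = 1 − ½ × 0.66 = 1 − 0.330 = 0.67000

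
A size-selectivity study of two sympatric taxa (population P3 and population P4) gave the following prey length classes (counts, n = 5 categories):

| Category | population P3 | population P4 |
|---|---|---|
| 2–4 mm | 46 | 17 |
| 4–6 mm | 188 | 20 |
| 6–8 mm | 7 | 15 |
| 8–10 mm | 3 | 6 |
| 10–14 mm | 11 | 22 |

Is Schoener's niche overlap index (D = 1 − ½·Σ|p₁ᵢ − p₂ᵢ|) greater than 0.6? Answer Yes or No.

Proportions for population P3 (n=255): 46/255=0.1804, 188/255=0.7373, 7/255=0.0275, 3/255=0.0118, 11/255=0.0431
Proportions for population P4 (n=80): 17/80=0.2125, 20/80=0.2500, 15/80=0.1875, 6/80=0.0750, 22/80=0.2750
Σ|p₁ᵢ − p₂ᵢ| = 0.0321 + 0.4873 + 0.1600 + 0.0632 + 0.2319 = 0.9745
D = 1 − ½ × 0.9745 = 1 − 0.48725 = 0.51275
D = 0.51275 < 0.6 → No.

No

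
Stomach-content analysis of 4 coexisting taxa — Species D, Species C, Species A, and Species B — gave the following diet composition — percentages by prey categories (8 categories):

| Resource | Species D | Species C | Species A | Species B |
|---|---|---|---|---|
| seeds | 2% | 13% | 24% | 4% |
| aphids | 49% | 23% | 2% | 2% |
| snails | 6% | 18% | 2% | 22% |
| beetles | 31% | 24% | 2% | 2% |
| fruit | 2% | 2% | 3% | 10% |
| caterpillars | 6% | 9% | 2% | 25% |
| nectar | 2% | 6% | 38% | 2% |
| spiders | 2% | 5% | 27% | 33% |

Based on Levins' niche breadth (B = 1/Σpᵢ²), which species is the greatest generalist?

Species C

Convert percentages to proportions (divide by 100).
Σp_Dᵢ² = 0.02² + 0.49² + 0.06² + 0.31² + 0.02² + 0.06² + 0.02² + 0.02² = 0.0004 + 0.2401 + 0.0036 + 0.0961 + 0.0004 + 0.0036 + 0.0004 + 0.0004 = 0.3450
B_D = 1 / 0.3450 = 2.8986
Σp_Cᵢ² = 0.13² + 0.23² + 0.18² + 0.24² + 0.02² + 0.09² + 0.06² + 0.05² = 0.0169 + 0.0529 + 0.0324 + 0.0576 + 0.0004 + 0.0081 + 0.0036 + 0.0025 = 0.1744
B_C = 1 / 0.1744 = 5.7339
Σp_Aᵢ² = 0.24² + 0.02² + 0.02² + 0.02² + 0.03² + 0.02² + 0.38² + 0.27² = 0.0576 + 0.0004 + 0.0004 + 0.0004 + 0.0009 + 0.0004 + 0.1444 + 0.0729 = 0.2774
B_A = 1 / 0.2774 = 3.6049
Σp_Bᵢ² = 0.04² + 0.02² + 0.22² + 0.02² + 0.10² + 0.25² + 0.02² + 0.33² = 0.0016 + 0.0004 + 0.0484 + 0.0004 + 0.0100 + 0.0625 + 0.0004 + 0.1089 = 0.2326
B_B = 1 / 0.2326 = 4.2992
Highest B → broadest niche (most generalist): Species C (B = 5.73).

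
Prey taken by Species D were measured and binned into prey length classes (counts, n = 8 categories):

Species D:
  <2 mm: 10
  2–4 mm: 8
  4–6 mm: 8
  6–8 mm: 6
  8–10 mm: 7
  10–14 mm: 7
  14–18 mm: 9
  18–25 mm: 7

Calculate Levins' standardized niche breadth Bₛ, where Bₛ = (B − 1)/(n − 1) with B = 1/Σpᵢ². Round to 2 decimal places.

Proportions for Species D (n=62): 10/62=0.1613, 8/62=0.1290, 8/62=0.1290, 6/62=0.0968, 7/62=0.1129, 7/62=0.1129, 9/62=0.1452, 7/62=0.1129
Σpᵢ² = 0.1613² + 0.1290² + 0.1290² + 0.0968² + 0.1129² + 0.1129² + 0.1452² + 0.1129² = 0.026018 + 0.016641 + 0.016641 + 0.009370 + 0.012746 + 0.012746 + 0.021083 + 0.012746 = 0.127991
B = 1 / 0.127991 = 7.8130
Bₛ = (B − 1)/(n − 1) = (7.8130 − 1)/(8 − 1) = 6.8130/7 = 0.9733

0.97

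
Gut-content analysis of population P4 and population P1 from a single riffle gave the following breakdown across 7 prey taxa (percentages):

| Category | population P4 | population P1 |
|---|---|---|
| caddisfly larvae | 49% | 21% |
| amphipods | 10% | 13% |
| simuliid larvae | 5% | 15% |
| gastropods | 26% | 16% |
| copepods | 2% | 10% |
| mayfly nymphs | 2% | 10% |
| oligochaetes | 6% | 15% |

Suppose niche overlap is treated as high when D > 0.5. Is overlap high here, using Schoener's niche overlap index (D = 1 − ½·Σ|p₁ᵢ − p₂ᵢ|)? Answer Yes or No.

Convert percentages to proportions (divide by 100).
Σ|p₁ᵢ − p₂ᵢ| = 0.28 + 0.03 + 0.10 + 0.10 + 0.08 + 0.08 + 0.09 = 0.76
D = 1 − ½ × 0.76 = 1 − 0.380 = 0.6200
D = 0.6200 > 0.5 → Yes.

Yes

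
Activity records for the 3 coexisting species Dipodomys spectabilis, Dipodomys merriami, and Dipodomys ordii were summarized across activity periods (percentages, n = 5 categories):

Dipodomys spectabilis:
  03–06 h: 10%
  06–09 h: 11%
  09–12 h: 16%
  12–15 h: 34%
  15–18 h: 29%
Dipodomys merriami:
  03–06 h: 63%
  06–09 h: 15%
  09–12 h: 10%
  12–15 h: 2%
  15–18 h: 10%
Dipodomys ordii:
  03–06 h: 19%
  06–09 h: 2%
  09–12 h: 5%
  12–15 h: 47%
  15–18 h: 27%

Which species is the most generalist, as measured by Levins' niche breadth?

Dipodomys spectabilis

Convert percentages to proportions (divide by 100).
Σp_specᵢ² = 0.10² + 0.11² + 0.16² + 0.34² + 0.29² = 0.0100 + 0.0121 + 0.0256 + 0.1156 + 0.0841 = 0.2474
B_spec = 1 / 0.2474 = 4.0420
Σp_merrᵢ² = 0.63² + 0.15² + 0.10² + 0.02² + 0.10² = 0.3969 + 0.0225 + 0.0100 + 0.0004 + 0.0100 = 0.4398
B_merr = 1 / 0.4398 = 2.2738
Σp_ordiᵢ² = 0.19² + 0.02² + 0.05² + 0.47² + 0.27² = 0.0361 + 0.0004 + 0.0025 + 0.2209 + 0.0729 = 0.3328
B_ordi = 1 / 0.3328 = 3.0048
Highest B → broadest niche (most generalist): Dipodomys spectabilis (B = 4.04).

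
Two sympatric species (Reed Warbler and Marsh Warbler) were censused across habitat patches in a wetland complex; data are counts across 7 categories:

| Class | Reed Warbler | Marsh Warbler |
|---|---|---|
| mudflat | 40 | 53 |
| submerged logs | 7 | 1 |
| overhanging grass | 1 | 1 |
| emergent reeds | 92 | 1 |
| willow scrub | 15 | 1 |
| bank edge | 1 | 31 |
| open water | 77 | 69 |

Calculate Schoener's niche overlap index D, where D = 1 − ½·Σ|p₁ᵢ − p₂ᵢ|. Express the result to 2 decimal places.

Proportions for Reed Warbler (n=233): 40/233=0.1717, 7/233=0.0300, 1/233=0.0043, 92/233=0.3948, 15/233=0.0644, 1/233=0.0043, 77/233=0.3305
Proportions for Marsh Warbler (n=157): 53/157=0.3376, 1/157=0.0064, 1/157=0.0064, 1/157=0.0064, 1/157=0.0064, 31/157=0.1975, 69/157=0.4395
Σ|p₁ᵢ − p₂ᵢ| = 0.1659 + 0.0236 + 0.0021 + 0.3884 + 0.0580 + 0.1932 + 0.1090 = 0.9402
D = 1 − ½ × 0.9402 = 1 − 0.47010 = 0.52990

0.53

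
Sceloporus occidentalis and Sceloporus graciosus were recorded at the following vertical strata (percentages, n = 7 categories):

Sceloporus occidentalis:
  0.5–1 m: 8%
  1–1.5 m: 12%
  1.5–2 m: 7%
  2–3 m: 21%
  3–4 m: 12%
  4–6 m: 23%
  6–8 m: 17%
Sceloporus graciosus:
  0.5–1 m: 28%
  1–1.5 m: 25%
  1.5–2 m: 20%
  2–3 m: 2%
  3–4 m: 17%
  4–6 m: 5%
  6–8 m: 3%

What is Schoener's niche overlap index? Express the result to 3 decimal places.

Convert percentages to proportions (divide by 100).
Σ|p₁ᵢ − p₂ᵢ| = 0.20 + 0.13 + 0.13 + 0.19 + 0.05 + 0.18 + 0.14 = 1.02
D = 1 − ½ × 1.02 = 1 − 0.510 = 0.49000

0.490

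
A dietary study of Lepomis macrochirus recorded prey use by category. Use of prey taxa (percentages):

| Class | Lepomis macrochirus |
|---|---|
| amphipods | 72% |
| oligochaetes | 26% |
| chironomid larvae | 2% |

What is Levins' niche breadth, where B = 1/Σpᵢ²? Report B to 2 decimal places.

1.71

Convert percentages to proportions (divide by 100).
Σpᵢ² = 0.72² + 0.26² + 0.02² = 0.5184 + 0.0676 + 0.0004 = 0.5864
B = 1 / 0.5864 = 1.7053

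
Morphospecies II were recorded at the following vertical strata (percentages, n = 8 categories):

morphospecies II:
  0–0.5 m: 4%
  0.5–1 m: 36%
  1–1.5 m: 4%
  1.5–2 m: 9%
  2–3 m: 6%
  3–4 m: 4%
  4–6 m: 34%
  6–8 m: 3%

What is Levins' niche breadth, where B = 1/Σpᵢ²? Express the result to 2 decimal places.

3.81

Convert percentages to proportions (divide by 100).
Σpᵢ² = 0.04² + 0.36² + 0.04² + 0.09² + 0.06² + 0.04² + 0.34² + 0.03² = 0.0016 + 0.1296 + 0.0016 + 0.0081 + 0.0036 + 0.0016 + 0.1156 + 0.0009 = 0.2626
B = 1 / 0.2626 = 3.8081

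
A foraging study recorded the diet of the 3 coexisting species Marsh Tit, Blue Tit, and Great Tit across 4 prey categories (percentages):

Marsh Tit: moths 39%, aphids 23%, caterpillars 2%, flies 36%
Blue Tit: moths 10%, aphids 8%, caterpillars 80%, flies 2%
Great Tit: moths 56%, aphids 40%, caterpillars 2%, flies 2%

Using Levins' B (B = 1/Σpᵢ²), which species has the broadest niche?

Marsh Tit

Convert percentages to proportions (divide by 100).
Σp_Marsᵢ² = 0.39² + 0.23² + 0.02² + 0.36² = 0.1521 + 0.0529 + 0.0004 + 0.1296 = 0.3350
B_Mars = 1 / 0.3350 = 2.9851
Σp_Blueᵢ² = 0.10² + 0.08² + 0.80² + 0.02² = 0.0100 + 0.0064 + 0.6400 + 0.0004 = 0.6568
B_Blue = 1 / 0.6568 = 1.5225
Σp_Greaᵢ² = 0.56² + 0.40² + 0.02² + 0.02² = 0.3136 + 0.1600 + 0.0004 + 0.0004 = 0.4744
B_Grea = 1 / 0.4744 = 2.1079
Highest B → broadest niche (most generalist): Marsh Tit (B = 2.99).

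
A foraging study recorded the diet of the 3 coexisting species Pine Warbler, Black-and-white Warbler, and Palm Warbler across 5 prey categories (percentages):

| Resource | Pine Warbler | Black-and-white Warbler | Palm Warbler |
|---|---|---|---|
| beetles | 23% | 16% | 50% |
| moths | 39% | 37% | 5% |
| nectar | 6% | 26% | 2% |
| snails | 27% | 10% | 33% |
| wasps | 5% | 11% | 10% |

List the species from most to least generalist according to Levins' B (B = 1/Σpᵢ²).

Black-and-white Warbler > Pine Warbler > Palm Warbler

Convert percentages to proportions (divide by 100).
Σp_Pineᵢ² = 0.23² + 0.39² + 0.06² + 0.27² + 0.05² = 0.0529 + 0.1521 + 0.0036 + 0.0729 + 0.0025 = 0.2840
B_Pine = 1 / 0.2840 = 3.5211
Σp_Blacᵢ² = 0.16² + 0.37² + 0.26² + 0.10² + 0.11² = 0.0256 + 0.1369 + 0.0676 + 0.0100 + 0.0121 = 0.2522
B_Blac = 1 / 0.2522 = 3.9651
Σp_Palmᵢ² = 0.50² + 0.05² + 0.02² + 0.33² + 0.10² = 0.2500 + 0.0025 + 0.0004 + 0.1089 + 0.0100 = 0.3718
B_Palm = 1 / 0.3718 = 2.6896
Ranking by B (broadest → narrowest): Black-and-white Warbler (3.97) > Pine Warbler (3.52) > Palm Warbler (2.69)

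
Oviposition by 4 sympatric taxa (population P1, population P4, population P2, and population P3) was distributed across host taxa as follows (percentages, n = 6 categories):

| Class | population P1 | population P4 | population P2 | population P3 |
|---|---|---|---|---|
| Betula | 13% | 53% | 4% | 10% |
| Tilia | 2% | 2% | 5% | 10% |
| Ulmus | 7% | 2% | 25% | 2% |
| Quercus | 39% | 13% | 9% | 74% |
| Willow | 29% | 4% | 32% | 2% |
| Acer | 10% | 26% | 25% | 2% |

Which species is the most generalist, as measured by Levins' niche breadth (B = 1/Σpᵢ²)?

population P2

Convert percentages to proportions (divide by 100).
Σp_P1ᵢ² = 0.13² + 0.02² + 0.07² + 0.39² + 0.29² + 0.10² = 0.0169 + 0.0004 + 0.0049 + 0.1521 + 0.0841 + 0.0100 = 0.2684
B_P1 = 1 / 0.2684 = 3.7258
Σp_P4ᵢ² = 0.53² + 0.02² + 0.02² + 0.13² + 0.04² + 0.26² = 0.2809 + 0.0004 + 0.0004 + 0.0169 + 0.0016 + 0.0676 = 0.3678
B_P4 = 1 / 0.3678 = 2.7189
Σp_P2ᵢ² = 0.04² + 0.05² + 0.25² + 0.09² + 0.32² + 0.25² = 0.0016 + 0.0025 + 0.0625 + 0.0081 + 0.1024 + 0.0625 = 0.2396
B_P2 = 1 / 0.2396 = 4.1736
Σp_P3ᵢ² = 0.10² + 0.10² + 0.02² + 0.74² + 0.02² + 0.02² = 0.0100 + 0.0100 + 0.0004 + 0.5476 + 0.0004 + 0.0004 = 0.5688
B_P3 = 1 / 0.5688 = 1.7581
Highest B → broadest niche (most generalist): population P2 (B = 4.17).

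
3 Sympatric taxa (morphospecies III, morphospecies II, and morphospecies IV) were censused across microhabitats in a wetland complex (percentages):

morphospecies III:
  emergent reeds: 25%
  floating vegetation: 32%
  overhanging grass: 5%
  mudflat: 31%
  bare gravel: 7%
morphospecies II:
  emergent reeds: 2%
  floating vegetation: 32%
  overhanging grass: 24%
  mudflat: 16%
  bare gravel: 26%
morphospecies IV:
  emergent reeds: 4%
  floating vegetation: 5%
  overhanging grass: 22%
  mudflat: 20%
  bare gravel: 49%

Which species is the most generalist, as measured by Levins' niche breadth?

morphospecies II

Convert percentages to proportions (divide by 100).
Σp_IIIᵢ² = 0.25² + 0.32² + 0.05² + 0.31² + 0.07² = 0.0625 + 0.1024 + 0.0025 + 0.0961 + 0.0049 = 0.2684
B_III = 1 / 0.2684 = 3.7258
Σp_IIᵢ² = 0.02² + 0.32² + 0.24² + 0.16² + 0.26² = 0.0004 + 0.1024 + 0.0576 + 0.0256 + 0.0676 = 0.2536
B_II = 1 / 0.2536 = 3.9432
Σp_IVᵢ² = 0.04² + 0.05² + 0.22² + 0.20² + 0.49² = 0.0016 + 0.0025 + 0.0484 + 0.0400 + 0.2401 = 0.3326
B_IV = 1 / 0.3326 = 3.0066
Highest B → broadest niche (most generalist): morphospecies II (B = 3.94).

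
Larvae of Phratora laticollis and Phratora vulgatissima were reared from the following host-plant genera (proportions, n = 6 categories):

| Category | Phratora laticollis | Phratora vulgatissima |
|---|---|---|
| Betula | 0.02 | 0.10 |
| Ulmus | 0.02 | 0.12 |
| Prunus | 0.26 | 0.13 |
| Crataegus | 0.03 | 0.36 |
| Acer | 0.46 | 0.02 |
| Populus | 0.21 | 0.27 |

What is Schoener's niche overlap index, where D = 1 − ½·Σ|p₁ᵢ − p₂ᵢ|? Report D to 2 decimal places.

0.43

Σ|p₁ᵢ − p₂ᵢ| = 0.08 + 0.10 + 0.13 + 0.33 + 0.44 + 0.06 = 1.14
D = 1 − ½ × 1.14 = 1 − 0.570 = 0.4300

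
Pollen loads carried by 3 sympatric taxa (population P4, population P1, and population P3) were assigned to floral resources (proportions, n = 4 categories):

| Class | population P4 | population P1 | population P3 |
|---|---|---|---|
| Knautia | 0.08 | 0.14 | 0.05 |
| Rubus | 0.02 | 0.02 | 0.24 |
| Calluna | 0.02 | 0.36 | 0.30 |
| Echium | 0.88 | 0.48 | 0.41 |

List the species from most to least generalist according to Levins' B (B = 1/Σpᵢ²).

population P3 > population P1 > population P4

Σp_P4ᵢ² = 0.08² + 0.02² + 0.02² + 0.88² = 0.0064 + 0.0004 + 0.0004 + 0.7744 = 0.7816
B_P4 = 1 / 0.7816 = 1.2794
Σp_P1ᵢ² = 0.14² + 0.02² + 0.36² + 0.48² = 0.0196 + 0.0004 + 0.1296 + 0.2304 = 0.3800
B_P1 = 1 / 0.3800 = 2.6316
Σp_P3ᵢ² = 0.05² + 0.24² + 0.30² + 0.41² = 0.0025 + 0.0576 + 0.0900 + 0.1681 = 0.3182
B_P3 = 1 / 0.3182 = 3.1427
Ranking by B (broadest → narrowest): population P3 (3.14) > population P1 (2.63) > population P4 (1.28)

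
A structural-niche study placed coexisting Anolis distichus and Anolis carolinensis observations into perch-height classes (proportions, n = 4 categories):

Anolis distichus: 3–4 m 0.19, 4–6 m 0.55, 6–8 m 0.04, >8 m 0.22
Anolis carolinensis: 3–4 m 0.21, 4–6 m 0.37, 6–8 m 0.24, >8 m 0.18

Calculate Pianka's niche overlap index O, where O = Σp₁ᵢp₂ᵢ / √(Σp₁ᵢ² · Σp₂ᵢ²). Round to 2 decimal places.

0.90

Σ p₁ᵢp₂ᵢ = 0.0399 + 0.2035 + 0.0096 + 0.0396 = 0.2926
Σp_1ᵢ² = 0.19² + 0.55² + 0.04² + 0.22² = 0.0361 + 0.3025 + 0.0016 + 0.0484 = 0.3886
Σp_2ᵢ² = 0.21² + 0.37² + 0.24² + 0.18² = 0.0441 + 0.1369 + 0.0576 + 0.0324 = 0.2710
O = 0.2926 / √(0.3886 × 0.2710) = 0.2926 / 0.32452 = 0.9016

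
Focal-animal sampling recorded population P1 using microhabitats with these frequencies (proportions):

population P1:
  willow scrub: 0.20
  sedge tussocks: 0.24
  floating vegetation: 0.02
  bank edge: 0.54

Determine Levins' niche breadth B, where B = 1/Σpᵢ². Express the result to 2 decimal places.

Σpᵢ² = 0.20² + 0.24² + 0.02² + 0.54² = 0.0400 + 0.0576 + 0.0004 + 0.2916 = 0.3896
B = 1 / 0.3896 = 2.5667

2.57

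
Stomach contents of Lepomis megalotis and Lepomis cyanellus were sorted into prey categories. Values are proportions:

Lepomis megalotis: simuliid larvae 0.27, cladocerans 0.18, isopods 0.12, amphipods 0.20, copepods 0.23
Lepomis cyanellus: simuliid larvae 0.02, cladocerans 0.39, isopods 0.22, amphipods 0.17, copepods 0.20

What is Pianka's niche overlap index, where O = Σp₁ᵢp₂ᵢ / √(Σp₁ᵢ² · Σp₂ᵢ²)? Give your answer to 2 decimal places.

Σ p₁ᵢp₂ᵢ = 0.0054 + 0.0702 + 0.0264 + 0.0340 + 0.0460 = 0.1820
Σp_1ᵢ² = 0.27² + 0.18² + 0.12² + 0.20² + 0.23² = 0.0729 + 0.0324 + 0.0144 + 0.0400 + 0.0529 = 0.2126
Σp_2ᵢ² = 0.02² + 0.39² + 0.22² + 0.17² + 0.20² = 0.0004 + 0.1521 + 0.0484 + 0.0289 + 0.0400 = 0.2698
O = 0.1820 / √(0.2126 × 0.2698) = 0.1820 / 0.23950 = 0.7599

0.76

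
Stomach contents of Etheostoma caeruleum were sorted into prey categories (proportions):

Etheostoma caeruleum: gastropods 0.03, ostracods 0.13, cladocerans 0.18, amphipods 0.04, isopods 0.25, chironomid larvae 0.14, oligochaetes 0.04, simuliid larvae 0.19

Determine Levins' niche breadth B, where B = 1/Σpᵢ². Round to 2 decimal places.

5.83

Σpᵢ² = 0.03² + 0.13² + 0.18² + 0.04² + 0.25² + 0.14² + 0.04² + 0.19² = 0.0009 + 0.0169 + 0.0324 + 0.0016 + 0.0625 + 0.0196 + 0.0016 + 0.0361 = 0.1716
B = 1 / 0.1716 = 5.8275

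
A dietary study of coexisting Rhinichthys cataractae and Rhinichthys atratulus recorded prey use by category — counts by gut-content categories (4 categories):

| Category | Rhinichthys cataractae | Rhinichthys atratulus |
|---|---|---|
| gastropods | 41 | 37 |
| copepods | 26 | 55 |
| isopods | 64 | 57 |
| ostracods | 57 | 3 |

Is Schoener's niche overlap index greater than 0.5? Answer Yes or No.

Proportions for Rhinichthys cataractae (n=188): 41/188=0.2181, 26/188=0.1383, 64/188=0.3404, 57/188=0.3032
Proportions for Rhinichthys atratulus (n=152): 37/152=0.2434, 55/152=0.3618, 57/152=0.3750, 3/152=0.0197
Σ|p₁ᵢ − p₂ᵢ| = 0.0253 + 0.2235 + 0.0346 + 0.2835 = 0.5669
D = 1 − ½ × 0.5669 = 1 − 0.28345 = 0.71655
D = 0.71655 > 0.5 → Yes.

Yes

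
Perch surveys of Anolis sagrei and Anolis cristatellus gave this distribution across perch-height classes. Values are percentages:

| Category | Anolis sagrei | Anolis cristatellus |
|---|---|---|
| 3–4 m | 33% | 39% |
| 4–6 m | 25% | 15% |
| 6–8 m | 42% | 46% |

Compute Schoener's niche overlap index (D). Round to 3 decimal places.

0.900

Convert percentages to proportions (divide by 100).
Σ|p₁ᵢ − p₂ᵢ| = 0.06 + 0.10 + 0.04 = 0.20
D = 1 − ½ × 0.20 = 1 − 0.100 = 0.90000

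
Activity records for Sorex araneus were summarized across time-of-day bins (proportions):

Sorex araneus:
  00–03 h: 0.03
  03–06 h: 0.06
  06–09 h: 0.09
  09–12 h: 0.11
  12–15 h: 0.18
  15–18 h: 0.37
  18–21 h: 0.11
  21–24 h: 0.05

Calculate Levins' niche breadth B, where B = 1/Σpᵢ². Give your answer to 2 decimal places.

4.79

Σpᵢ² = 0.03² + 0.06² + 0.09² + 0.11² + 0.18² + 0.37² + 0.11² + 0.05² = 0.0009 + 0.0036 + 0.0081 + 0.0121 + 0.0324 + 0.1369 + 0.0121 + 0.0025 = 0.2086
B = 1 / 0.2086 = 4.7939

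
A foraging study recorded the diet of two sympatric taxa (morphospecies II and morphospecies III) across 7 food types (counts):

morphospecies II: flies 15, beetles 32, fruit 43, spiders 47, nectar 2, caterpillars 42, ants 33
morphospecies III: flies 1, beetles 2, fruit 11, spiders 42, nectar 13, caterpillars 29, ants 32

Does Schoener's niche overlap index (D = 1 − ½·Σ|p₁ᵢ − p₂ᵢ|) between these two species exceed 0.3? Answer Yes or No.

Yes

Proportions for morphospecies II (n=214): 15/214=0.0701, 32/214=0.1495, 43/214=0.2009, 47/214=0.2196, 2/214=0.0093, 42/214=0.1963, 33/214=0.1542
Proportions for morphospecies III (n=130): 1/130=0.0077, 2/130=0.0154, 11/130=0.0846, 42/130=0.3231, 13/130=0.1000, 29/130=0.2231, 32/130=0.2462
Σ|p₁ᵢ − p₂ᵢ| = 0.0624 + 0.1341 + 0.1163 + 0.1035 + 0.0907 + 0.0268 + 0.0920 = 0.6258
D = 1 − ½ × 0.6258 = 1 − 0.31290 = 0.68710
D = 0.68710 > 0.3 → Yes.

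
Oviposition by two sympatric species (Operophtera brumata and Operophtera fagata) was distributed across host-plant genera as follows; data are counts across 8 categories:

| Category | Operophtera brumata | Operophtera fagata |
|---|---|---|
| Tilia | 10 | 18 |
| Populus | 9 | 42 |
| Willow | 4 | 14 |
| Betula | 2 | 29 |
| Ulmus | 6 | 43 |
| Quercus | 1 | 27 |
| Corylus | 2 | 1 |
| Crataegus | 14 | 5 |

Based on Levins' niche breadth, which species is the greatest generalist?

Operophtera fagata

Proportions for Operophtera brumata (n=48): 10/48=0.2083, 9/48=0.1875, 4/48=0.0833, 2/48=0.0417, 6/48=0.1250, 1/48=0.0208, 2/48=0.0417, 14/48=0.2917
Proportions for Operophtera fagata (n=179): 18/179=0.1006, 42/179=0.2346, 14/179=0.0782, 29/179=0.1620, 43/179=0.2402, 27/179=0.1508, 1/179=0.0056, 5/179=0.0279
Σp_brumᵢ² = 0.2083² + 0.1875² + 0.0833² + 0.0417² + 0.1250² + 0.0208² + 0.0417² + 0.2917² = 0.043389 + 0.035156 + 0.006939 + 0.001739 + 0.015625 + 0.000433 + 0.001739 + 0.085089 = 0.190109
B_brum = 1 / 0.190109 = 5.2601
Σp_fagaᵢ² = 0.1006² + 0.2346² + 0.0782² + 0.1620² + 0.2402² + 0.1508² + 0.0056² + 0.0279² = 0.010120 + 0.055037 + 0.006115 + 0.026244 + 0.057696 + 0.022741 + 0.000031 + 0.000778 = 0.178762
B_faga = 1 / 0.178762 = 5.5940
Highest B → broadest niche (most generalist): Operophtera fagata (B = 5.59).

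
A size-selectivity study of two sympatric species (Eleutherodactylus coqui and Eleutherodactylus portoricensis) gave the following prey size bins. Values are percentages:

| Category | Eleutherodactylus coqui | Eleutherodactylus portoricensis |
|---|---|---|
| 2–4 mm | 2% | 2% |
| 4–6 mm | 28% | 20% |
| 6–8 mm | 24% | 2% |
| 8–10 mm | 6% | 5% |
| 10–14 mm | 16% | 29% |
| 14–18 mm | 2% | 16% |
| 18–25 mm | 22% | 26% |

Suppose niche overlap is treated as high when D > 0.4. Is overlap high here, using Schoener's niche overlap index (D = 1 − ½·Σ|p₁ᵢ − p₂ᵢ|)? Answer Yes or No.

Convert percentages to proportions (divide by 100).
Σ|p₁ᵢ − p₂ᵢ| = 0.00 + 0.08 + 0.22 + 0.01 + 0.13 + 0.14 + 0.04 = 0.62
D = 1 − ½ × 0.62 = 1 − 0.310 = 0.6900
D = 0.6900 > 0.4 → Yes.

Yes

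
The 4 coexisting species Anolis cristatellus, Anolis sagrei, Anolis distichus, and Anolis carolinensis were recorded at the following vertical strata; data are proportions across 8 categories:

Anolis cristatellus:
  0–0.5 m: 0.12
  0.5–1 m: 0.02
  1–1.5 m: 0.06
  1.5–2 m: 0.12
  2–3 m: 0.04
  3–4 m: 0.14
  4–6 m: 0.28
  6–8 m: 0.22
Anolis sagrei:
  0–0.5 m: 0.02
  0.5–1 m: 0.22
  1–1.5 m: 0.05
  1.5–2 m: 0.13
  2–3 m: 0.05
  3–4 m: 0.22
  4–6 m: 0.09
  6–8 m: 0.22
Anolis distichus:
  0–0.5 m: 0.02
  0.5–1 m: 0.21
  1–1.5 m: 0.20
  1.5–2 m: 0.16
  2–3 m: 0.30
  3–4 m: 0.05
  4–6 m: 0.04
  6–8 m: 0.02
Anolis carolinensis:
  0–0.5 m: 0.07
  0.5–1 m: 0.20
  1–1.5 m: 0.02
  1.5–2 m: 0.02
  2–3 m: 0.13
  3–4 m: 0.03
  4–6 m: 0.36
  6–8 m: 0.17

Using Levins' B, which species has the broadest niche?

Anolis sagrei

Σp_crisᵢ² = 0.12² + 0.02² + 0.06² + 0.12² + 0.04² + 0.14² + 0.28² + 0.22² = 0.0144 + 0.0004 + 0.0036 + 0.0144 + 0.0016 + 0.0196 + 0.0784 + 0.0484 = 0.1808
B_cris = 1 / 0.1808 = 5.5310
Σp_sagrᵢ² = 0.02² + 0.22² + 0.05² + 0.13² + 0.05² + 0.22² + 0.09² + 0.22² = 0.0004 + 0.0484 + 0.0025 + 0.0169 + 0.0025 + 0.0484 + 0.0081 + 0.0484 = 0.1756
B_sagr = 1 / 0.1756 = 5.6948
Σp_distᵢ² = 0.02² + 0.21² + 0.20² + 0.16² + 0.30² + 0.05² + 0.04² + 0.02² = 0.0004 + 0.0441 + 0.0400 + 0.0256 + 0.0900 + 0.0025 + 0.0016 + 0.0004 = 0.2046
B_dist = 1 / 0.2046 = 4.8876
Σp_caroᵢ² = 0.07² + 0.20² + 0.02² + 0.02² + 0.13² + 0.03² + 0.36² + 0.17² = 0.0049 + 0.0400 + 0.0004 + 0.0004 + 0.0169 + 0.0009 + 0.1296 + 0.0289 = 0.2220
B_caro = 1 / 0.2220 = 4.5045
Highest B → broadest niche (most generalist): Anolis sagrei (B = 5.69).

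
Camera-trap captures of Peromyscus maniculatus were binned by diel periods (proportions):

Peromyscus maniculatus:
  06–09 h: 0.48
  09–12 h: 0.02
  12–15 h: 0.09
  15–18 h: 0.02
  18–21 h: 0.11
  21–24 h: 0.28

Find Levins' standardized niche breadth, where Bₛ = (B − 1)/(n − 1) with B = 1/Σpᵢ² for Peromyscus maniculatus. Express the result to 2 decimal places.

0.41

Σpᵢ² = 0.48² + 0.02² + 0.09² + 0.02² + 0.11² + 0.28² = 0.2304 + 0.0004 + 0.0081 + 0.0004 + 0.0121 + 0.0784 = 0.3298
B = 1 / 0.3298 = 3.0321
Bₛ = (B − 1)/(n − 1) = (3.0321 − 1)/(6 − 1) = 2.0321/5 = 0.4064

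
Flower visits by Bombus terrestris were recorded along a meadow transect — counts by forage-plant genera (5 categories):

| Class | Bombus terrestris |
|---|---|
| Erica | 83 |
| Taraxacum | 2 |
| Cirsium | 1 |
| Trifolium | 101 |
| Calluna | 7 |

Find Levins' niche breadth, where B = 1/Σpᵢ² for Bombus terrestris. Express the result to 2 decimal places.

Proportions for Bombus terrestris (n=194): 83/194=0.4278, 2/194=0.0103, 1/194=0.0052, 101/194=0.5206, 7/194=0.0361
Σpᵢ² = 0.4278² + 0.0103² + 0.0052² + 0.5206² + 0.0361² = 0.183013 + 0.000106 + 0.000027 + 0.271024 + 0.001303 = 0.455473
B = 1 / 0.455473 = 2.1955

2.20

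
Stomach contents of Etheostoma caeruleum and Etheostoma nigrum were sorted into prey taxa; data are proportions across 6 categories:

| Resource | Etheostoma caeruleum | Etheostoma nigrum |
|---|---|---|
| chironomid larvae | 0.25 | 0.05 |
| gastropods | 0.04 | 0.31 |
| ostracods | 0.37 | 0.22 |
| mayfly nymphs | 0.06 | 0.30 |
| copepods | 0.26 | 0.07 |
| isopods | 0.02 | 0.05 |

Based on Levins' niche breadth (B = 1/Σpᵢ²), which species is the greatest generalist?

Σp_caerᵢ² = 0.25² + 0.04² + 0.37² + 0.06² + 0.26² + 0.02² = 0.0625 + 0.0016 + 0.1369 + 0.0036 + 0.0676 + 0.0004 = 0.2726
B_caer = 1 / 0.2726 = 3.6684
Σp_nigrᵢ² = 0.05² + 0.31² + 0.22² + 0.30² + 0.07² + 0.05² = 0.0025 + 0.0961 + 0.0484 + 0.0900 + 0.0049 + 0.0025 = 0.2444
B_nigr = 1 / 0.2444 = 4.0917
Highest B → broadest niche (most generalist): Etheostoma nigrum (B = 4.09).

Etheostoma nigrum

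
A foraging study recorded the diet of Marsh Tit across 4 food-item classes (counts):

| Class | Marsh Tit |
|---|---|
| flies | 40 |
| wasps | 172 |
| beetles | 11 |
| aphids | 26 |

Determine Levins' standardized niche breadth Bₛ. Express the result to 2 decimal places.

0.31

Proportions for Marsh Tit (n=249): 40/249=0.1606, 172/249=0.6908, 11/249=0.0442, 26/249=0.1044
Σpᵢ² = 0.1606² + 0.6908² + 0.0442² + 0.1044² = 0.025792 + 0.477205 + 0.001954 + 0.010899 = 0.515850
B = 1 / 0.515850 = 1.9385
Bₛ = (B − 1)/(n − 1) = (1.9385 − 1)/(4 − 1) = 0.9385/3 = 0.3128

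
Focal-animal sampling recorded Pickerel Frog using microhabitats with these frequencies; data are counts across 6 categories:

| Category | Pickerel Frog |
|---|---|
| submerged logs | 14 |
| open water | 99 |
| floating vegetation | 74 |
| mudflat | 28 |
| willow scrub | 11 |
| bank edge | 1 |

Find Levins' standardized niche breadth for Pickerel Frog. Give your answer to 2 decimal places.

0.43

Proportions for Pickerel Frog (n=227): 14/227=0.0617, 99/227=0.4361, 74/227=0.3260, 28/227=0.1233, 11/227=0.0485, 1/227=0.0044
Σpᵢ² = 0.0617² + 0.4361² + 0.3260² + 0.1233² + 0.0485² + 0.0044² = 0.003807 + 0.190183 + 0.106276 + 0.015203 + 0.002352 + 0.000019 = 0.317840
B = 1 / 0.317840 = 3.1462
Bₛ = (B − 1)/(n − 1) = (3.1462 − 1)/(6 − 1) = 2.1462/5 = 0.4292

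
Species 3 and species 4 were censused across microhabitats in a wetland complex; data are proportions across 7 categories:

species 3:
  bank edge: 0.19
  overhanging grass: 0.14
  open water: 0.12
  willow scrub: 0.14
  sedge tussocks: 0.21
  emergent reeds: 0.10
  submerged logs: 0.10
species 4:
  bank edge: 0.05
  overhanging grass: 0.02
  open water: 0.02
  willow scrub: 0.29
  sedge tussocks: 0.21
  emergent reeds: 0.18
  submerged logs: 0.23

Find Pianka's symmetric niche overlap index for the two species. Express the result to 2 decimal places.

Σ p₁ᵢp₂ᵢ = 0.0095 + 0.0028 + 0.0024 + 0.0406 + 0.0441 + 0.0180 + 0.0230 = 0.1404
Σp_1ᵢ² = 0.19² + 0.14² + 0.12² + 0.14² + 0.21² + 0.10² + 0.10² = 0.0361 + 0.0196 + 0.0144 + 0.0196 + 0.0441 + 0.0100 + 0.0100 = 0.1538
Σp_2ᵢ² = 0.05² + 0.02² + 0.02² + 0.29² + 0.21² + 0.18² + 0.23² = 0.0025 + 0.0004 + 0.0004 + 0.0841 + 0.0441 + 0.0324 + 0.0529 = 0.2168
O = 0.1404 / √(0.1538 × 0.2168) = 0.1404 / 0.18260 = 0.7689

0.77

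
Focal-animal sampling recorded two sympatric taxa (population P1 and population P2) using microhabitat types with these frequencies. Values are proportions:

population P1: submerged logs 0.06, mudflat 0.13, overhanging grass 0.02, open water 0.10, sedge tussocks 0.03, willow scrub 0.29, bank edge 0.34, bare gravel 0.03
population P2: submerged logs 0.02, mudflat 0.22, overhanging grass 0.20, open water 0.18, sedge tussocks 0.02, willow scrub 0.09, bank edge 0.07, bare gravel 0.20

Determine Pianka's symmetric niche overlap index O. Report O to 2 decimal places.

Σ p₁ᵢp₂ᵢ = 0.0012 + 0.0286 + 0.0040 + 0.0180 + 0.0006 + 0.0261 + 0.0238 + 0.0060 = 0.1083
Σp_1ᵢ² = 0.06² + 0.13² + 0.02² + 0.10² + 0.03² + 0.29² + 0.34² + 0.03² = 0.0036 + 0.0169 + 0.0004 + 0.0100 + 0.0009 + 0.0841 + 0.1156 + 0.0009 = 0.2324
Σp_2ᵢ² = 0.02² + 0.22² + 0.20² + 0.18² + 0.02² + 0.09² + 0.07² + 0.20² = 0.0004 + 0.0484 + 0.0400 + 0.0324 + 0.0004 + 0.0081 + 0.0049 + 0.0400 = 0.1746
O = 0.1083 / √(0.2324 × 0.1746) = 0.1083 / 0.20144 = 0.5376

0.54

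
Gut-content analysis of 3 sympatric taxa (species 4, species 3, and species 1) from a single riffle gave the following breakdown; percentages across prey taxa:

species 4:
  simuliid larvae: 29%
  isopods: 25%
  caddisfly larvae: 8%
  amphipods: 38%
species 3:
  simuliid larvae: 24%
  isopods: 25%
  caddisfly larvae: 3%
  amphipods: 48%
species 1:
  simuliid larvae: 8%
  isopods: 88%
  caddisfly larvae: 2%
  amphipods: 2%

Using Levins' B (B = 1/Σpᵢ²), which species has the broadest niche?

species 4

Convert percentages to proportions (divide by 100).
Σp_4ᵢ² = 0.29² + 0.25² + 0.08² + 0.38² = 0.0841 + 0.0625 + 0.0064 + 0.1444 = 0.2974
B_4 = 1 / 0.2974 = 3.3625
Σp_3ᵢ² = 0.24² + 0.25² + 0.03² + 0.48² = 0.0576 + 0.0625 + 0.0009 + 0.2304 = 0.3514
B_3 = 1 / 0.3514 = 2.8458
Σp_1ᵢ² = 0.08² + 0.88² + 0.02² + 0.02² = 0.0064 + 0.7744 + 0.0004 + 0.0004 = 0.7816
B_1 = 1 / 0.7816 = 1.2794
Highest B → broadest niche (most generalist): species 4 (B = 3.36).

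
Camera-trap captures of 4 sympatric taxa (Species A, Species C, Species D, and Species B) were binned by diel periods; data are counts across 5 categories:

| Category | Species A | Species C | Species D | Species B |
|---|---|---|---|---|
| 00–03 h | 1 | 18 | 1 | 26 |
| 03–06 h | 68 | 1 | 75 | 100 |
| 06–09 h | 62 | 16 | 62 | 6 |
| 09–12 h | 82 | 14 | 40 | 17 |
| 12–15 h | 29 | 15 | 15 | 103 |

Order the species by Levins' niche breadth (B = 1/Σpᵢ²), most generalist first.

Proportions for Species A (n=242): 1/242=0.0041, 68/242=0.2810, 62/242=0.2562, 82/242=0.3388, 29/242=0.1198
Proportions for Species C (n=64): 18/64=0.2813, 1/64=0.0156, 16/64=0.2500, 14/64=0.2188, 15/64=0.2344
Proportions for Species D (n=193): 1/193=0.0052, 75/193=0.3886, 62/193=0.3212, 40/193=0.2073, 15/193=0.0777
Proportions for Species B (n=252): 26/252=0.1032, 100/252=0.3968, 6/252=0.0238, 17/252=0.0675, 103/252=0.4087
Σp_Aᵢ² = 0.0041² + 0.2810² + 0.2562² + 0.3388² + 0.1198² = 0.000017 + 0.078961 + 0.065638 + 0.114785 + 0.014352 = 0.273753
B_A = 1 / 0.273753 = 3.6529
Σp_Cᵢ² = 0.2813² + 0.0156² + 0.2500² + 0.2188² + 0.2344² = 0.079130 + 0.000243 + 0.062500 + 0.047873 + 0.054943 = 0.244689
B_C = 1 / 0.244689 = 4.0868
Σp_Dᵢ² = 0.0052² + 0.3886² + 0.3212² + 0.2073² + 0.0777² = 0.000027 + 0.151010 + 0.103169 + 0.042973 + 0.006037 = 0.303216
B_D = 1 / 0.303216 = 3.2980
Σp_Bᵢ² = 0.1032² + 0.3968² + 0.0238² + 0.0675² + 0.4087² = 0.010650 + 0.157450 + 0.000566 + 0.004556 + 0.167036 = 0.340258
B_B = 1 / 0.340258 = 2.9389
Ranking by B (broadest → narrowest): Species C (4.09) > Species A (3.65) > Species D (3.30) > Species B (2.94)

Species C > Species A > Species D > Species B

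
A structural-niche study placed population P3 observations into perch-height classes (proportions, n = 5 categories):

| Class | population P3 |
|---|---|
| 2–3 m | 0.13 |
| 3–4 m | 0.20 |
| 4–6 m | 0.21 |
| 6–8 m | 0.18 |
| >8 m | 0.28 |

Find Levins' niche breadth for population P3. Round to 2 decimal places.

Σpᵢ² = 0.13² + 0.20² + 0.21² + 0.18² + 0.28² = 0.0169 + 0.0400 + 0.0441 + 0.0324 + 0.0784 = 0.2118
B = 1 / 0.2118 = 4.7214

4.72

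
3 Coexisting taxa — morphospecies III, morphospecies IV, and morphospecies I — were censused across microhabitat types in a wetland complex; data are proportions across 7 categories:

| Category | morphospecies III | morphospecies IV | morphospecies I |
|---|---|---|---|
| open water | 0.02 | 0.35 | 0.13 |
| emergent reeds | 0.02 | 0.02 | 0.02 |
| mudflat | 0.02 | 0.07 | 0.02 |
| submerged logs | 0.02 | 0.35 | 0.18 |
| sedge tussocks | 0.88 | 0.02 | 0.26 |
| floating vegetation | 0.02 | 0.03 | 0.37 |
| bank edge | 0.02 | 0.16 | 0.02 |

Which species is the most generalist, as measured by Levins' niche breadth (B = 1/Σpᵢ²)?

Σp_IIIᵢ² = 0.02² + 0.02² + 0.02² + 0.02² + 0.88² + 0.02² + 0.02² = 0.0004 + 0.0004 + 0.0004 + 0.0004 + 0.7744 + 0.0004 + 0.0004 = 0.7768
B_III = 1 / 0.7768 = 1.2873
Σp_IVᵢ² = 0.35² + 0.02² + 0.07² + 0.35² + 0.02² + 0.03² + 0.16² = 0.1225 + 0.0004 + 0.0049 + 0.1225 + 0.0004 + 0.0009 + 0.0256 = 0.2772
B_IV = 1 / 0.2772 = 3.6075
Σp_Iᵢ² = 0.13² + 0.02² + 0.02² + 0.18² + 0.26² + 0.37² + 0.02² = 0.0169 + 0.0004 + 0.0004 + 0.0324 + 0.0676 + 0.1369 + 0.0004 = 0.2550
B_I = 1 / 0.2550 = 3.9216
Highest B → broadest niche (most generalist): morphospecies I (B = 3.92).

morphospecies I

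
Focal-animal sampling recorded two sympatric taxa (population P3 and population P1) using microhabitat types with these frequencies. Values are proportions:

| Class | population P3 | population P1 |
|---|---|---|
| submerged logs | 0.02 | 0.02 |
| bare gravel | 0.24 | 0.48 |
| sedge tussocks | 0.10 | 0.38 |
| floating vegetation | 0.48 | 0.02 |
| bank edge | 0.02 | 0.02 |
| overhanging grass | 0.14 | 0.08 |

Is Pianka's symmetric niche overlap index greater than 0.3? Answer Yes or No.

Yes

Σ p₁ᵢp₂ᵢ = 0.0004 + 0.1152 + 0.0380 + 0.0096 + 0.0004 + 0.0112 = 0.1748
Σp_1ᵢ² = 0.02² + 0.24² + 0.10² + 0.48² + 0.02² + 0.14² = 0.0004 + 0.0576 + 0.0100 + 0.2304 + 0.0004 + 0.0196 = 0.3184
Σp_2ᵢ² = 0.02² + 0.48² + 0.38² + 0.02² + 0.02² + 0.08² = 0.0004 + 0.2304 + 0.1444 + 0.0004 + 0.0004 + 0.0064 = 0.3824
O = 0.1748 / √(0.3184 × 0.3824) = 0.1748 / 0.34894 = 0.5009
O = 0.5009 > 0.3 → Yes.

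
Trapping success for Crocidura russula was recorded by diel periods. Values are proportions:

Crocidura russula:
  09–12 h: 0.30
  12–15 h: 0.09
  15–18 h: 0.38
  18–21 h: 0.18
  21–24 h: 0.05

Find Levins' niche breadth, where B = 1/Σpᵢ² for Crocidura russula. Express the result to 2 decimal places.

Σpᵢ² = 0.30² + 0.09² + 0.38² + 0.18² + 0.05² = 0.0900 + 0.0081 + 0.1444 + 0.0324 + 0.0025 = 0.2774
B = 1 / 0.2774 = 3.6049

3.60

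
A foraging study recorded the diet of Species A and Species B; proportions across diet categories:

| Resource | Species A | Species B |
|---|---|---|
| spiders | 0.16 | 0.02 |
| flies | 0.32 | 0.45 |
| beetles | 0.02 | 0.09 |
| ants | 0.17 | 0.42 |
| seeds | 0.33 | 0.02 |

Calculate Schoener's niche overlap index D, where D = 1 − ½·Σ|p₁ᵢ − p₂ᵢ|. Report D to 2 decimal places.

0.55

Σ|p₁ᵢ − p₂ᵢ| = 0.14 + 0.13 + 0.07 + 0.25 + 0.31 = 0.90
D = 1 − ½ × 0.90 = 1 − 0.450 = 0.5500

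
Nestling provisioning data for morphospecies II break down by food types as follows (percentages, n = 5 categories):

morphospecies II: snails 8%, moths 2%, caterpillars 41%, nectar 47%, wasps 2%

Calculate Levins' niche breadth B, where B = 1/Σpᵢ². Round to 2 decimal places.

2.52

Convert percentages to proportions (divide by 100).
Σpᵢ² = 0.08² + 0.02² + 0.41² + 0.47² + 0.02² = 0.0064 + 0.0004 + 0.1681 + 0.2209 + 0.0004 = 0.3962
B = 1 / 0.3962 = 2.5240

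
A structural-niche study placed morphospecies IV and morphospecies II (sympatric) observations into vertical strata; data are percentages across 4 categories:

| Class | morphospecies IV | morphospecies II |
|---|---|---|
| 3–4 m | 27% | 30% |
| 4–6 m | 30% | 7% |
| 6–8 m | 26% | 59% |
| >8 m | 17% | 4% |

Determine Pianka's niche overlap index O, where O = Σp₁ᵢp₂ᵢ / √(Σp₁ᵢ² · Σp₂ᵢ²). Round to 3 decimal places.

Convert percentages to proportions (divide by 100).
Σ p₁ᵢp₂ᵢ = 0.0810 + 0.0210 + 0.1534 + 0.0068 = 0.2622
Σp_1ᵢ² = 0.27² + 0.30² + 0.26² + 0.17² = 0.0729 + 0.0900 + 0.0676 + 0.0289 = 0.2594
Σp_2ᵢ² = 0.30² + 0.07² + 0.59² + 0.04² = 0.0900 + 0.0049 + 0.3481 + 0.0016 = 0.4446
O = 0.2622 / √(0.2594 × 0.4446) = 0.2622 / 0.339602 = 0.77208

0.772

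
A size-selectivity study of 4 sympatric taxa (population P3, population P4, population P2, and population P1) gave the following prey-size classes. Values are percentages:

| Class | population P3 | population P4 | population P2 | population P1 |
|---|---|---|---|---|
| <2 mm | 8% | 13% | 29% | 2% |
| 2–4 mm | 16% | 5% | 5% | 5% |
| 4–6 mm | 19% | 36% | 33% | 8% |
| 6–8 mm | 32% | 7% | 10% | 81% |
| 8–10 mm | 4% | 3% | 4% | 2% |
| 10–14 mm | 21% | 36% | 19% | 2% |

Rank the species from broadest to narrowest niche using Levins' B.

population P3 > population P2 > population P4 > population P1

Convert percentages to proportions (divide by 100).
Σp_P3ᵢ² = 0.08² + 0.16² + 0.19² + 0.32² + 0.04² + 0.21² = 0.0064 + 0.0256 + 0.0361 + 0.1024 + 0.0016 + 0.0441 = 0.2162
B_P3 = 1 / 0.2162 = 4.6253
Σp_P4ᵢ² = 0.13² + 0.05² + 0.36² + 0.07² + 0.03² + 0.36² = 0.0169 + 0.0025 + 0.1296 + 0.0049 + 0.0009 + 0.1296 = 0.2844
B_P4 = 1 / 0.2844 = 3.5162
Σp_P2ᵢ² = 0.29² + 0.05² + 0.33² + 0.10² + 0.04² + 0.19² = 0.0841 + 0.0025 + 0.1089 + 0.0100 + 0.0016 + 0.0361 = 0.2432
B_P2 = 1 / 0.2432 = 4.1118
Σp_P1ᵢ² = 0.02² + 0.05² + 0.08² + 0.81² + 0.02² + 0.02² = 0.0004 + 0.0025 + 0.0064 + 0.6561 + 0.0004 + 0.0004 = 0.6662
B_P1 = 1 / 0.6662 = 1.5011
Ranking by B (broadest → narrowest): population P3 (4.63) > population P2 (4.11) > population P4 (3.52) > population P1 (1.50)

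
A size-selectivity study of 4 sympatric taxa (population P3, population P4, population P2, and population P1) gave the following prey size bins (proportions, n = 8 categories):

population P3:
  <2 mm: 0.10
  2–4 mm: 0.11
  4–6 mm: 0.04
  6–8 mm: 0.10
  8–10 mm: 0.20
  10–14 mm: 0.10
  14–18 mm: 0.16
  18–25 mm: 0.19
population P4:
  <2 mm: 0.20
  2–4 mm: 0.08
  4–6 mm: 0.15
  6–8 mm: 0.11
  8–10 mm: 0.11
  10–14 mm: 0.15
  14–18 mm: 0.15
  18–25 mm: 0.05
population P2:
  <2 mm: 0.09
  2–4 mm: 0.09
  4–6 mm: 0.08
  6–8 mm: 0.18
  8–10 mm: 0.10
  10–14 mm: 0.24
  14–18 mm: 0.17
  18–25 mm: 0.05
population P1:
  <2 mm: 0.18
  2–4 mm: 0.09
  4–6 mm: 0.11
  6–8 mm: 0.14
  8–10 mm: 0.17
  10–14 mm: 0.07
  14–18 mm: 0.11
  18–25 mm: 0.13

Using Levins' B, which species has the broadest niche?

population P1

Σp_P3ᵢ² = 0.10² + 0.11² + 0.04² + 0.10² + 0.20² + 0.10² + 0.16² + 0.19² = 0.0100 + 0.0121 + 0.0016 + 0.0100 + 0.0400 + 0.0100 + 0.0256 + 0.0361 = 0.1454
B_P3 = 1 / 0.1454 = 6.8776
Σp_P4ᵢ² = 0.20² + 0.08² + 0.15² + 0.11² + 0.11² + 0.15² + 0.15² + 0.05² = 0.0400 + 0.0064 + 0.0225 + 0.0121 + 0.0121 + 0.0225 + 0.0225 + 0.0025 = 0.1406
B_P4 = 1 / 0.1406 = 7.1124
Σp_P2ᵢ² = 0.09² + 0.09² + 0.08² + 0.18² + 0.10² + 0.24² + 0.17² + 0.05² = 0.0081 + 0.0081 + 0.0064 + 0.0324 + 0.0100 + 0.0576 + 0.0289 + 0.0025 = 0.1540
B_P2 = 1 / 0.1540 = 6.4935
Σp_P1ᵢ² = 0.18² + 0.09² + 0.11² + 0.14² + 0.17² + 0.07² + 0.11² + 0.13² = 0.0324 + 0.0081 + 0.0121 + 0.0196 + 0.0289 + 0.0049 + 0.0121 + 0.0169 = 0.1350
B_P1 = 1 / 0.1350 = 7.4074
Highest B → broadest niche (most generalist): population P1 (B = 7.41).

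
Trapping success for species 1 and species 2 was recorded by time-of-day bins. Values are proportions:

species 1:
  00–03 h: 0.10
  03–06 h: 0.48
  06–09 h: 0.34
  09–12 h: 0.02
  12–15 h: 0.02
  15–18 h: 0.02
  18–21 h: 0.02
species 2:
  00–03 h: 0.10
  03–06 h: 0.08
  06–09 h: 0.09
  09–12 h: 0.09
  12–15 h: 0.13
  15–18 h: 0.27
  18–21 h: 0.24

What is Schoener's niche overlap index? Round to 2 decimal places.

Σ|p₁ᵢ − p₂ᵢ| = 0.00 + 0.40 + 0.25 + 0.07 + 0.11 + 0.25 + 0.22 = 1.30
D = 1 − ½ × 1.30 = 1 − 0.650 = 0.3500

0.35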